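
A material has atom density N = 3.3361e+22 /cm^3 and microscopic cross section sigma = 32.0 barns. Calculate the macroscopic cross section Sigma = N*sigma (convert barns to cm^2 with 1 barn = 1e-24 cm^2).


Sigma = N * sigma_barns * 1e-24
Sigma = 3.3361e+22 * 32.0 * 1e-24
Sigma = 1.0676 /cm

1.0676


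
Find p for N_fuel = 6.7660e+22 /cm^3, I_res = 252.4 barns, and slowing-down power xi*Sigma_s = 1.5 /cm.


p = exp(-N * I * 1e-24 / (xi*Sigma_s))
p = exp(-6.7660e+22 * 252.4 * 1e-24 / 1.5)
p = 1.1366e-05

1.1366e-05


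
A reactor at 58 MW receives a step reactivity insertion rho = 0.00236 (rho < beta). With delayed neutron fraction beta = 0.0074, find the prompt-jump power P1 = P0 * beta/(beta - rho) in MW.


P1/P0 = beta / (beta - rho)
P1/P0 = 0.0074 / (0.0074 - 0.00236) = 1.468254
P1 = 58 * 1.468254 = 85.159 MW

85.159


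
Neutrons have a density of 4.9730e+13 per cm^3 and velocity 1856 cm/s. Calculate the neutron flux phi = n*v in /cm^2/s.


phi = n * v
phi = 4.9730e+13 * 1856
phi = 9.2299e+16 /cm^2/s

9.2299e+16


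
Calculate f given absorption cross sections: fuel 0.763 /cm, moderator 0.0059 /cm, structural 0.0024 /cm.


f = Sigma_a_fuel / (Sigma_a_fuel + Sigma_a_mod + Sigma_a_other)
f = 0.763 / (0.763 + 0.0059 + 0.0024)
f = 0.98924

0.98924


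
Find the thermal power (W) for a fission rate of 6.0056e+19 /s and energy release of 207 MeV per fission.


P = fission_rate * E_MeV * 1.602e-13
P = 6.0056e+19 * 207 * 1.602e-13
P = 1.9915e+09 W

1.9915e+09


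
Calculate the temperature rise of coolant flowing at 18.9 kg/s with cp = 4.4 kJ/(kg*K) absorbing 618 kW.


dT = Q / (m_dot * cp)
dT = 618 / (18.9 * 4.4)
dT = 7.4315 C

7.4315


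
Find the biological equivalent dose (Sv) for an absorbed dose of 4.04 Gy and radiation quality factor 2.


H = D * Q
H = 4.04 * 2
H = 8.0800 Sv

8.0800


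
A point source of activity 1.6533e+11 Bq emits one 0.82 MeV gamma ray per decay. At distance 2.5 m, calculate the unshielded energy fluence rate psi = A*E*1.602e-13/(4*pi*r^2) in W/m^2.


psi = A * E * 1.602e-13 / (4*pi*r^2)
psi = 1.6533e+11 * 0.82 * 1.602e-13 / (4*pi*2.5^2)
psi = 2.7653e-04 W/m^2

2.7653e-04


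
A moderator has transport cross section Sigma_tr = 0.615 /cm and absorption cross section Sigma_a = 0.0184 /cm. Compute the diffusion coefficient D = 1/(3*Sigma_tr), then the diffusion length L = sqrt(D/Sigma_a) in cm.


D = 1 / (3 * Sigma_tr) = 1 / (3 * 0.615) = 0.5420054 cm
L = sqrt(D / Sigma_a)
L = sqrt(0.5420054 / 0.0184)
L = 5.4274 cm

5.4274


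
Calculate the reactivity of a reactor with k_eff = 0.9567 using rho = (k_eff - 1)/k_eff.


rho = (k_eff - 1) / k_eff
rho = (0.9567 - 1) / 0.9567
rho = -0.045260

-0.045260


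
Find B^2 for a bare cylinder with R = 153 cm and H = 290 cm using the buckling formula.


B^2 = (2.405/R)^2 + (pi/H)^2
B^2 = (2.405/153)^2 + (pi/290)^2
B^2 = 3.6444e-04 /cm^2

3.6444e-04


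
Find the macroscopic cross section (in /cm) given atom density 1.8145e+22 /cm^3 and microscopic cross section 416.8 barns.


Sigma = N * sigma_barns * 1e-24
Sigma = 1.8145e+22 * 416.8 * 1e-24
Sigma = 7.5628 /cm

7.5628


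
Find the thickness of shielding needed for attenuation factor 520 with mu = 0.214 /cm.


x = ln(factor) / mu
x = ln(520) / 0.214
x = 29.223 cm

29.223


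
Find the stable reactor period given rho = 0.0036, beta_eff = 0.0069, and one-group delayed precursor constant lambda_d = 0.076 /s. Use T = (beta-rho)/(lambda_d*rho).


T = (beta - rho) / (lambda_d * rho)
T = (0.0069 - 0.0036) / (0.076 * 0.0036)
T = 12.061 s

12.061


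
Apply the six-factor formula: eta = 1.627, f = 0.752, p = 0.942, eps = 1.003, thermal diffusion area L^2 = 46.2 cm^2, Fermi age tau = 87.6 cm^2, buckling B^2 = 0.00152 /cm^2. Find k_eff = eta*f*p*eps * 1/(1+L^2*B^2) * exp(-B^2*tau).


k_inf = eta*f*p*eps = 1.627*0.752*0.942*1.003 = 1.155998
P_TNL = 1/(1 + L^2*B^2) = 1/(1 + 46.2*0.00152) = 0.9343838
P_FNL = exp(-B^2*tau) = exp(-0.00152*87.6) = 0.8753320
k_eff = k_inf * P_TNL * P_FNL = 1.155998 * 0.9343838 * 0.8753320
k_eff = 0.94549

0.94549


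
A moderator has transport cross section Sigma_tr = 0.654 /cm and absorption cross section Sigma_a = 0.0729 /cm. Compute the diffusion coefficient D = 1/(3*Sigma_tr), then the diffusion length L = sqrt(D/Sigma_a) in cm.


D = 1 / (3 * Sigma_tr) = 1 / (3 * 0.654) = 0.5096840 cm
L = sqrt(D / Sigma_a)
L = sqrt(0.5096840 / 0.0729)
L = 2.6442 cm

2.6442


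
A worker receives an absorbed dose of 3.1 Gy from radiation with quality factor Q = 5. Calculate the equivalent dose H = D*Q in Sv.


H = D * Q
H = 3.1 * 5
H = 15.500 Sv

15.500


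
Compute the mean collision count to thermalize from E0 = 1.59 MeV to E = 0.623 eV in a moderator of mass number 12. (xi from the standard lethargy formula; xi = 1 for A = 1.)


xi = 1 + (A-1)^2/(2A)*ln((A-1)/(A+1)) = 0.1577690 (for A = 12)
n = ln(E0/E) / xi
n = ln(1.59e6 / 0.623) / 0.1577690
n = ln(2.552167e+06) / 0.1577690 = 93.507

93.507


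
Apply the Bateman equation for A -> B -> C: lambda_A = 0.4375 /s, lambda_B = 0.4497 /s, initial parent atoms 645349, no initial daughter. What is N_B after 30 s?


N_B(t) = lambda_A * N_A0 / (lambda_B - lambda_A) * [exp(-lambda_A*t) - exp(-lambda_B*t)]
exp(-0.4375*30) = 1.994734e-06; exp(-0.4497*30) = 1.383353e-06
N_B = 0.4375 * 645349 / (0.4497 - 0.4375) * (1.994734e-06 - 1.383353e-06)
N_B = 14.149

14.149


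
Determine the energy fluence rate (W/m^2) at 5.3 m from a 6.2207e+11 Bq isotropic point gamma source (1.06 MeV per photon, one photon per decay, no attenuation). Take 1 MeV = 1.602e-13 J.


psi = A * E * 1.602e-13 / (4*pi*r^2)
psi = 6.2207e+11 * 1.06 * 1.602e-13 / (4*pi*5.3^2)
psi = 2.9926e-04 W/m^2

2.9926e-04


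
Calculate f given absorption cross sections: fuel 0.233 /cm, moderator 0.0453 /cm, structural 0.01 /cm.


f = Sigma_a_fuel / (Sigma_a_fuel + Sigma_a_mod + Sigma_a_other)
f = 0.233 / (0.233 + 0.0453 + 0.01)
f = 0.80819

0.80819


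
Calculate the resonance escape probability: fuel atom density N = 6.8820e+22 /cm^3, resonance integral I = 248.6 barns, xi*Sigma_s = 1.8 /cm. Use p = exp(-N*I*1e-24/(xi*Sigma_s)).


p = exp(-N * I * 1e-24 / (xi*Sigma_s))
p = exp(-6.8820e+22 * 248.6 * 1e-24 / 1.8)
p = 7.4493e-05

7.4493e-05


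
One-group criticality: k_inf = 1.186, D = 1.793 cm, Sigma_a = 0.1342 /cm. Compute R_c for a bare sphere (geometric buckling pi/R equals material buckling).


L^2 = D / Sigma_a = 1.793 / 0.1342 = 13.36066 cm^2
B_m^2 = (k_inf - 1) / L^2 = (1.186 - 1) / 13.36066 = 0.01392147 /cm^2
For a bare sphere: B_g = pi/R, so R_c = pi / sqrt(B_m^2)
R_c = pi / sqrt(0.01392147) = 26.626 cm

26.626


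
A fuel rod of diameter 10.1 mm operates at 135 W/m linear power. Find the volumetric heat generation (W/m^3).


r = D / 2 / 1000 = 10.1 / 2 / 1000 = 0.00505 m
q''' = q' / (pi * r^2)
q''' = 135 / (pi * 0.00505^2)
q''' = 1.6850e+06 W/m^3

1.6850e+06


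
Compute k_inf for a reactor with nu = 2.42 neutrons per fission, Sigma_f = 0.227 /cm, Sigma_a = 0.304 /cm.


k_inf = nu * Sigma_f / Sigma_a
k_inf = 2.42 * 0.227 / 0.304
k_inf = 1.8070

1.8070


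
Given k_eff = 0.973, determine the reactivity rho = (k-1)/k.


rho = (k_eff - 1) / k_eff
rho = (0.973 - 1) / 0.973
rho = -0.027749

-0.027749


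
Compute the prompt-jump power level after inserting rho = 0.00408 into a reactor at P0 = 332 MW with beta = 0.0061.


P1/P0 = beta / (beta - rho)
P1/P0 = 0.0061 / (0.0061 - 0.00408) = 3.019802
P1 = 332 * 3.019802 = 1002.6 MW

1002.6


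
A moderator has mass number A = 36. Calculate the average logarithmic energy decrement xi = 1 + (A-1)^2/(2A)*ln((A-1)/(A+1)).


xi = 1 + (A-1)^2/(2A) * ln((A-1)/(A+1))
xi = 1 + (36-1)^2/(2*36) * ln((36-1)/(36 +1))
xi = 0.054541

0.054541


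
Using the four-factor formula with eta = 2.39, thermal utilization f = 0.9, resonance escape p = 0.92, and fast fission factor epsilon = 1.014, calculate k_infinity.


k_inf = eta * f * p * epsilon
k_inf = 2.39 * 0.9 * 0.92 * 1.014
k_inf = 2.0066

2.0066


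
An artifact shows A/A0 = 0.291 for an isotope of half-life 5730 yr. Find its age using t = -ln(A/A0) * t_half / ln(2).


lambda = ln(2) / t_half = ln(2) / 5730 = 1.209681e-04 /yr
t = -ln(A/A0) / lambda
t = -ln(0.291) / 1.209681e-04
t = 10205 yr

10205


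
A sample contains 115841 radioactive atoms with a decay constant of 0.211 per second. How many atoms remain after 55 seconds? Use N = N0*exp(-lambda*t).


N = N0 * exp(-lambda * t)
N = 115841 * exp(-0.211 * 55)
N = 1.0565

1.0565


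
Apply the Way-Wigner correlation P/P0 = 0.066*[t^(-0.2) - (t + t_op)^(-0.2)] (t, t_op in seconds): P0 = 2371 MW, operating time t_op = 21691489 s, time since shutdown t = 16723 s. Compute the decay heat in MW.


P/P0 = 0.066 * [t^(-0.2) - (t + t_op)^(-0.2)]
P/P0 = 0.066 * [16723^(-0.2) - (16723 + 21691489)^(-0.2)]
P/P0 = 0.066 * [0.1430004 - 0.03409378] = 0.007187837
P = 2371 * 0.007187837 = 17.042 MW

17.042


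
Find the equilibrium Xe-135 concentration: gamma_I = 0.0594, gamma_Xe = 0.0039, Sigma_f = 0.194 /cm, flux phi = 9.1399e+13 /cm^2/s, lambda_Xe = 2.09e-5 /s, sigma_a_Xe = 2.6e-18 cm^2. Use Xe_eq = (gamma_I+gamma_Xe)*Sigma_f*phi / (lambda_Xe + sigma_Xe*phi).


Xe_eq = (gamma_I + gamma_Xe) * Sigma_f * phi / (lambda_Xe + sigma_Xe * phi)
Numerator = (0.0594 + 0.0039) * 0.194 * 9.1399e+13 = 1.122398e+12
Denominator = 2.09e-5 + 2.6e-18 * 9.1399e+13 = 2.585374e-04
Xe_eq = 1.122398e+12 / 2.585374e-04 = 4.3413e+15 /cm^3

4.3413e+15


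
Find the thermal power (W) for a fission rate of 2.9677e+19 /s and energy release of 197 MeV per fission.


P = fission_rate * E_MeV * 1.602e-13
P = 2.9677e+19 * 197 * 1.602e-13
P = 9.3659e+08 W

9.3659e+08


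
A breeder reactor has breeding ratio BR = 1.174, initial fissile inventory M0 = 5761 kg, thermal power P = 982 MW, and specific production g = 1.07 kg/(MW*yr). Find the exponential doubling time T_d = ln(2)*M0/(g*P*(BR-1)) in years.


Breeding gain G = BR - 1 = 1.174 - 1 = 0.174
Fissile production rate = g * P * G = 1.07 * 982 * 0.174 = 182.82876 kg/yr
T_d = ln(2) * M0 / (g * P * G)
T_d = ln(2) * 5761 / 182.82876 = 21.841 yr

21.841


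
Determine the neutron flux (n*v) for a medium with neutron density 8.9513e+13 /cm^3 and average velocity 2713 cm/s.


phi = n * v
phi = 8.9513e+13 * 2713
phi = 2.4285e+17 /cm^2/s

2.4285e+17


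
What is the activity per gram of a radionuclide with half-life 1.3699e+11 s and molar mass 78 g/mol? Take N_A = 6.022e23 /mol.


lambda = ln(2) / t_half = ln(2) / 1.3699e+11 = 5.059838e-12 /s
SA = lambda * N_A / M
SA = 5.059838e-12 * 6.022e23 / 78
SA = 3.9065e+10 Bq/g

3.9065e+10


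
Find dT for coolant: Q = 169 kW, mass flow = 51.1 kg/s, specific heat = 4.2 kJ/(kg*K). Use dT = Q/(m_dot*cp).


dT = Q / (m_dot * cp)
dT = 169 / (51.1 * 4.2)
dT = 0.78744 C

0.78744


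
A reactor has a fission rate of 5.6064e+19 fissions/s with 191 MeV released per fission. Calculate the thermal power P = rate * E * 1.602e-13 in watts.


P = fission_rate * E_MeV * 1.602e-13
P = 5.6064e+19 * 191 * 1.602e-13
P = 1.7155e+09 W

1.7155e+09


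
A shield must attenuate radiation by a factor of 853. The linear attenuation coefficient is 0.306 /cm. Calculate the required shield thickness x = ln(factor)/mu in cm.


x = ln(factor) / mu
x = ln(853) / 0.306
x = 22.055 cm

22.055


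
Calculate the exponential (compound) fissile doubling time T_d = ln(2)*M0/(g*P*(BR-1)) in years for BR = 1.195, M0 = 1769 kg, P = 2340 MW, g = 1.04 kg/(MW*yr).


Breeding gain G = BR - 1 = 1.195 - 1 = 0.195
Fissile production rate = g * P * G = 1.04 * 2340 * 0.195 = 474.552 kg/yr
T_d = ln(2) * M0 / (g * P * G)
T_d = ln(2) * 1769 / 474.552 = 2.5839 yr

2.5839


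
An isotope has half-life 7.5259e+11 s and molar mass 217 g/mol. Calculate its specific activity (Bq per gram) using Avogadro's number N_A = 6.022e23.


lambda = ln(2) / t_half = ln(2) / 7.5259e+11 = 9.210157e-13 /s
SA = lambda * N_A / M
SA = 9.210157e-13 * 6.022e23 / 217
SA = 2.5559e+09 Bq/g

2.5559e+09


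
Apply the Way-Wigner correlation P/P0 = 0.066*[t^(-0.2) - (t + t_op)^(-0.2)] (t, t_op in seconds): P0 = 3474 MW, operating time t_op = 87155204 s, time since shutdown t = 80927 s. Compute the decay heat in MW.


P/P0 = 0.066 * [t^(-0.2) - (t + t_op)^(-0.2)]
P/P0 = 0.066 * [80927^(-0.2) - (80927 + 87155204)^(-0.2)]
P/P0 = 0.066 * [0.1043233 - 0.02581432] = 0.005181593
P = 3474 * 0.005181593 = 18.001 MW

18.001


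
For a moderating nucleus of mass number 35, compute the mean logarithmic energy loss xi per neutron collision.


xi = 1 + (A-1)^2/(2A) * ln((A-1)/(A+1))
xi = 1 + (35-1)^2/(2*35) * ln((35-1)/(35 +1))
xi = 0.056070

0.056070


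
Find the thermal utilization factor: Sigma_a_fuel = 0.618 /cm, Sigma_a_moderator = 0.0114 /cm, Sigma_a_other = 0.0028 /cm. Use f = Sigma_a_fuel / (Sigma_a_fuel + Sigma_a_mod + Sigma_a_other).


f = Sigma_a_fuel / (Sigma_a_fuel + Sigma_a_mod + Sigma_a_other)
f = 0.618 / (0.618 + 0.0114 + 0.0028)
f = 0.97754

0.97754


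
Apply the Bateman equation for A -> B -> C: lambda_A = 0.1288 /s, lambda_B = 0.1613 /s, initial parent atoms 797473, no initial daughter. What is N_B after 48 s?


N_B(t) = lambda_A * N_A0 / (lambda_B - lambda_A) * [exp(-lambda_A*t) - exp(-lambda_B*t)]
exp(-0.1288*48) = 0.002065465; exp(-0.1613*48) = 4.340287e-04
N_B = 0.1288 * 797473 / (0.1613 - 0.1288) * (0.002065465 - 4.340287e-04)
N_B = 5156.1

5156.1


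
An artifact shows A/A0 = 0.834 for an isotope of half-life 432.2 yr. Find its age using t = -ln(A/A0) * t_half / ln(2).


lambda = ln(2) / t_half = ln(2) / 432.2 = 0.001603765 /yr
t = -ln(A/A0) / lambda
t = -ln(0.834) / 0.001603765
t = 113.18 yr

113.18


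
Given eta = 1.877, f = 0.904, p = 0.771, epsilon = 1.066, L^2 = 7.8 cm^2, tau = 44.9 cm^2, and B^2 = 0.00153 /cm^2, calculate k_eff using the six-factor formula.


k_inf = eta*f*p*eps = 1.877*0.904*0.771*1.066 = 1.394583
P_TNL = 1/(1 + L^2*B^2) = 1/(1 + 7.8*0.00153) = 0.9882067
P_FNL = exp(-B^2*tau) = exp(-0.00153*44.9) = 0.9336095
k_eff = k_inf * P_TNL * P_FNL = 1.394583 * 0.9882067 * 0.9336095
k_eff = 1.2866

1.2866


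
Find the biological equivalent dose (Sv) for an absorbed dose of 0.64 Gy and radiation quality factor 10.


H = D * Q
H = 0.64 * 10
H = 6.4000 Sv

6.4000


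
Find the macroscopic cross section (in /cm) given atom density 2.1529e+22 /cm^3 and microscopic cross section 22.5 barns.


Sigma = N * sigma_barns * 1e-24
Sigma = 2.1529e+22 * 22.5 * 1e-24
Sigma = 0.48440 /cm

0.48440


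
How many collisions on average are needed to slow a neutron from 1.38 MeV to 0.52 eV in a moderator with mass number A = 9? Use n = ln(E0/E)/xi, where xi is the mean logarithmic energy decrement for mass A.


xi = 1 + (A-1)^2/(2A)*ln((A-1)/(A+1)) = 0.2066007 (for A = 9)
n = ln(E0/E) / xi
n = ln(1.38e6 / 0.52) / 0.2066007
n = ln(2.653846e+06) / 0.2066007 = 71.595

71.595


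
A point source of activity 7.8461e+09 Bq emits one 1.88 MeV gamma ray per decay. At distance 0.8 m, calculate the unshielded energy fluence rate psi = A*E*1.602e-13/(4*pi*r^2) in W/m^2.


psi = A * E * 1.602e-13 / (4*pi*r^2)
psi = 7.8461e+09 * 1.88 * 1.602e-13 / (4*pi*0.8^2)
psi = 2.9382e-04 W/m^2

2.9382e-04


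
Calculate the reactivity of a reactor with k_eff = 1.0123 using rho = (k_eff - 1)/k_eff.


rho = (k_eff - 1) / k_eff
rho = (1.0123 - 1) / 1.0123
rho = 0.012151

0.012151


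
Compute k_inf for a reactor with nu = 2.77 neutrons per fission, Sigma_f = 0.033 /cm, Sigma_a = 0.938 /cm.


k_inf = nu * Sigma_f / Sigma_a
k_inf = 2.77 * 0.033 / 0.938
k_inf = 0.097452

0.097452


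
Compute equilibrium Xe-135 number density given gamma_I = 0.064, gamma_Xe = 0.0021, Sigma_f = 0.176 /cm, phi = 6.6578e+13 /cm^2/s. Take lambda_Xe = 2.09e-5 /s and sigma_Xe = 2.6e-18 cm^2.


Xe_eq = (gamma_I + gamma_Xe) * Sigma_f * phi / (lambda_Xe + sigma_Xe * phi)
Numerator = (0.064 + 0.0021) * 0.176 * 6.6578e+13 = 7.745418e+11
Denominator = 2.09e-5 + 2.6e-18 * 6.6578e+13 = 1.940028e-04
Xe_eq = 7.745418e+11 / 1.940028e-04 = 3.9924e+15 /cm^3

3.9924e+15


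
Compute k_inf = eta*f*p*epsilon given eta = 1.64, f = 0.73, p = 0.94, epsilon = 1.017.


k_inf = eta * f * p * epsilon
k_inf = 1.64 * 0.73 * 0.94 * 1.017
k_inf = 1.1445

1.1445


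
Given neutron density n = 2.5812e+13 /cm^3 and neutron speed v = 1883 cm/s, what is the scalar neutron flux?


phi = n * v
phi = 2.5812e+13 * 1883
phi = 4.8604e+16 /cm^2/s

4.8604e+16


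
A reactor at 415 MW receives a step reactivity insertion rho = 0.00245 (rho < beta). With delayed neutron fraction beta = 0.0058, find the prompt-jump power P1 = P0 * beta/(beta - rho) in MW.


P1/P0 = beta / (beta - rho)
P1/P0 = 0.0058 / (0.0058 - 0.00245) = 1.731343
P1 = 415 * 1.731343 = 718.51 MW

718.51


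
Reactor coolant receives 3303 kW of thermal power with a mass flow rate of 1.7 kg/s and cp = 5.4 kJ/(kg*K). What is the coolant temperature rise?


dT = Q / (m_dot * cp)
dT = 3303 / (1.7 * 5.4)
dT = 359.80 C

359.80


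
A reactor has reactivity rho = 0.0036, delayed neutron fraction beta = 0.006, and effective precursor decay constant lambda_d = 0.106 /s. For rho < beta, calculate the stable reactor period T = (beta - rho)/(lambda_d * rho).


T = (beta - rho) / (lambda_d * rho)
T = (0.006 - 0.0036) / (0.106 * 0.0036)
T = 6.2893 s

6.2893


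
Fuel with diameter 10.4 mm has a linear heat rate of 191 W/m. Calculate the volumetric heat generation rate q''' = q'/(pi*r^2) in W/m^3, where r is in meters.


r = D / 2 / 1000 = 10.4 / 2 / 1000 = 0.0052 m
q''' = q' / (pi * r^2)
q''' = 191 / (pi * 0.0052^2)
q''' = 2.2484e+06 W/m^3

2.2484e+06


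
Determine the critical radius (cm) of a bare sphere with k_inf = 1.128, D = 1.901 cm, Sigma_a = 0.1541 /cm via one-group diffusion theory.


L^2 = D / Sigma_a = 1.901 / 0.1541 = 12.33615 cm^2
B_m^2 = (k_inf - 1) / L^2 = (1.128 - 1) / 12.33615 = 0.01037601 /cm^2
For a bare sphere: B_g = pi/R, so R_c = pi / sqrt(B_m^2)
R_c = pi / sqrt(0.01037601) = 30.841 cm

30.841


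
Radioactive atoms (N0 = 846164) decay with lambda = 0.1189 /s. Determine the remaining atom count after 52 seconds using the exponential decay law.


N = N0 * exp(-lambda * t)
N = 846164 * exp(-0.1189 * 52)
N = 1747.0

1747.0


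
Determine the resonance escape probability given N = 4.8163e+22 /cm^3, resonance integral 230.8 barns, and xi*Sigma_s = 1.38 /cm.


p = exp(-N * I * 1e-24 / (xi*Sigma_s))
p = exp(-4.8163e+22 * 230.8 * 1e-24 / 1.38)
p = 3.1748e-04

3.1748e-04


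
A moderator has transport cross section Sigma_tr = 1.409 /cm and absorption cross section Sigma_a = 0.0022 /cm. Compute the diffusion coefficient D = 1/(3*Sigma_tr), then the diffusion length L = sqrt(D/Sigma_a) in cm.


D = 1 / (3 * Sigma_tr) = 1 / (3 * 1.409) = 0.2365744 cm
L = sqrt(D / Sigma_a)
L = sqrt(0.2365744 / 0.0022)
L = 10.370 cm

10.370


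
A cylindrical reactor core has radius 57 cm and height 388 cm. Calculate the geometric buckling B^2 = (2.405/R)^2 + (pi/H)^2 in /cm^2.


B^2 = (2.405/R)^2 + (pi/H)^2
B^2 = (2.405/57)^2 + (pi/388)^2
B^2 = 0.0018458 /cm^2

0.0018458


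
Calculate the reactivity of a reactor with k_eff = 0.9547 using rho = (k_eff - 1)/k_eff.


rho = (k_eff - 1) / k_eff
rho = (0.9547 - 1) / 0.9547
rho = -0.047449

-0.047449


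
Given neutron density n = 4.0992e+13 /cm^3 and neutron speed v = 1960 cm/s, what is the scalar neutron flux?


phi = n * v
phi = 4.0992e+13 * 1960
phi = 8.0344e+16 /cm^2/s

8.0344e+16


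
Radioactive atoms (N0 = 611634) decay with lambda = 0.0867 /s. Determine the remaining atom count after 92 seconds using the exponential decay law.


N = N0 * exp(-lambda * t)
N = 611634 * exp(-0.0867 * 92)
N = 210.08

210.08


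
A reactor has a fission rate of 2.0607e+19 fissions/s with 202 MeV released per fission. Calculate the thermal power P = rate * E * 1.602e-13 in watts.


P = fission_rate * E_MeV * 1.602e-13
P = 2.0607e+19 * 202 * 1.602e-13
P = 6.6685e+08 W

6.6685e+08


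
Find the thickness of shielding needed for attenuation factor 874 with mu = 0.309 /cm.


x = ln(factor) / mu
x = ln(874) / 0.309
x = 21.919 cm

21.919


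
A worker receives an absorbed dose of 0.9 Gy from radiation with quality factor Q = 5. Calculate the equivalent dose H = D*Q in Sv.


H = D * Q
H = 0.9 * 5
H = 4.5000 Sv

4.5000


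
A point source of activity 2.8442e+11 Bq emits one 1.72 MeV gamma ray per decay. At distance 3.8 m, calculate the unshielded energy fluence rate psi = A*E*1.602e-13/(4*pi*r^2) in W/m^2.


psi = A * E * 1.602e-13 / (4*pi*r^2)
psi = 2.8442e+11 * 1.72 * 1.602e-13 / (4*pi*3.8^2)
psi = 4.3189e-04 W/m^2

4.3189e-04


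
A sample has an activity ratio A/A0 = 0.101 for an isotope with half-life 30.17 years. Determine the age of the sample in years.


lambda = ln(2) / t_half = ln(2) / 30.17 = 0.02297472 /yr
t = -ln(A/A0) / lambda
t = -ln(0.101) / 0.02297472
t = 99.789 yr

99.789


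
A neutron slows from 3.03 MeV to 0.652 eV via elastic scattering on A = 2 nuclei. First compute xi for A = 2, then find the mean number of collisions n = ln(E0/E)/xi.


xi = 1 + (A-1)^2/(2A)*ln((A-1)/(A+1)) = 0.7253469 (for A = 2)
n = ln(E0/E) / xi
n = ln(3.03e6 / 0.652) / 0.7253469
n = ln(4.647239e+06) / 0.7253469 = 21.165

21.165


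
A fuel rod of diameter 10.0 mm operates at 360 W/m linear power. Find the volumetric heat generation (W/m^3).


r = D / 2 / 1000 = 10.0 / 2 / 1000 = 0.005 m
q''' = q' / (pi * r^2)
q''' = 360 / (pi * 0.005^2)
q''' = 4.5837e+06 W/m^3

4.5837e+06


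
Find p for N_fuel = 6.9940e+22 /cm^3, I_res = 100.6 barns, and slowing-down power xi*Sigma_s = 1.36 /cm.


p = exp(-N * I * 1e-24 / (xi*Sigma_s))
p = exp(-6.9940e+22 * 100.6 * 1e-24 / 1.36)
p = 0.0056647

0.0056647


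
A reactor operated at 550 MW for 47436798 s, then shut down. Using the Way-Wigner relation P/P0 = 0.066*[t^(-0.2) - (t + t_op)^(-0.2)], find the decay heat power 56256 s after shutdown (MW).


P/P0 = 0.066 * [t^(-0.2) - (t + t_op)^(-0.2)]
P/P0 = 0.066 * [56256^(-0.2) - (56256 + 47436798)^(-0.2)]
P/P0 = 0.066 * [0.1121931 - 0.02915238] = 0.005480688
P = 550 * 0.005480688 = 3.0144 MW

3.0144


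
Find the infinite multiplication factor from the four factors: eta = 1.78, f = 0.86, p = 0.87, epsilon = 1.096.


k_inf = eta * f * p * epsilon
k_inf = 1.78 * 0.86 * 0.87 * 1.096
k_inf = 1.4596

1.4596


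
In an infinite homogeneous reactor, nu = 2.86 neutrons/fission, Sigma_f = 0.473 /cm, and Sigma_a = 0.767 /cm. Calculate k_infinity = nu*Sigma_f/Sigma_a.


k_inf = nu * Sigma_f / Sigma_a
k_inf = 2.86 * 0.473 / 0.767
k_inf = 1.7637

1.7637


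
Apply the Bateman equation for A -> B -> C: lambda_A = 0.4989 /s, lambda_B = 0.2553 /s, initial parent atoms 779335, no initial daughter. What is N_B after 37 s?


N_B(t) = lambda_A * N_A0 / (lambda_B - lambda_A) * [exp(-lambda_A*t) - exp(-lambda_B*t)]
exp(-0.4989*37) = 9.621170e-09; exp(-0.2553*37) = 7.899705e-05
N_B = 0.4989 * 779335 / (0.2553 - 0.4989) * (9.621170e-09 - 7.899705e-05)
N_B = 126.07

126.07


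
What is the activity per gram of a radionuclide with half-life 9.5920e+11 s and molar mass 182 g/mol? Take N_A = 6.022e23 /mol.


lambda = ln(2) / t_half = ln(2) / 9.5920e+11 = 7.226305e-13 /s
SA = lambda * N_A / M
SA = 7.226305e-13 * 6.022e23 / 182
SA = 2.3910e+09 Bq/g

2.3910e+09


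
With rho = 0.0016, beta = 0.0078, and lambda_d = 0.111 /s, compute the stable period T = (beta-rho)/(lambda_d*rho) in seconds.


T = (beta - rho) / (lambda_d * rho)
T = (0.0078 - 0.0016) / (0.111 * 0.0016)
T = 34.910 s

34.910


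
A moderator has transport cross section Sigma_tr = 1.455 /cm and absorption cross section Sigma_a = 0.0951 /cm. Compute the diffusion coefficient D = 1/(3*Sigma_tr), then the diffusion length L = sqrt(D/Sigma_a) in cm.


D = 1 / (3 * Sigma_tr) = 1 / (3 * 1.455) = 0.2290951 cm
L = sqrt(D / Sigma_a)
L = sqrt(0.2290951 / 0.0951)
L = 1.5521 cm

1.5521


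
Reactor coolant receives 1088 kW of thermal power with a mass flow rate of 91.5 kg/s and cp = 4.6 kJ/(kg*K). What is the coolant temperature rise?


dT = Q / (m_dot * cp)
dT = 1088 / (91.5 * 4.6)
dT = 2.5849 C

2.5849


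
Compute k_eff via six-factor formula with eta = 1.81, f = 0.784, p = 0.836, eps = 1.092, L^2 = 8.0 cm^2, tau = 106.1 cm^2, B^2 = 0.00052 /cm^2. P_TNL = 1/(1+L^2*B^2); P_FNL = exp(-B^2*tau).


k_inf = eta*f*p*eps = 1.81*0.784*0.836*1.092 = 1.295459
P_TNL = 1/(1 + L^2*B^2) = 1/(1 + 8.0*0.00052) = 0.9958572
P_FNL = exp(-B^2*tau) = exp(-0.00052*106.1) = 0.9463224
k_eff = k_inf * P_TNL * P_FNL = 1.295459 * 0.9958572 * 0.9463224
k_eff = 1.2208

1.2208


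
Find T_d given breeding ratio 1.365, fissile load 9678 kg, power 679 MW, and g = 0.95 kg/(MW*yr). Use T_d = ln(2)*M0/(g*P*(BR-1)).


Breeding gain G = BR - 1 = 1.365 - 1 = 0.365
Fissile production rate = g * P * G = 0.95 * 679 * 0.365 = 235.44325 kg/yr
T_d = ln(2) * M0 / (g * P * G)
T_d = ln(2) * 9678 / 235.44325 = 28.492 yr

28.492


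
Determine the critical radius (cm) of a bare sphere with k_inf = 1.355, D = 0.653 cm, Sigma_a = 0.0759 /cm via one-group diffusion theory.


L^2 = D / Sigma_a = 0.653 / 0.0759 = 8.603426 cm^2
B_m^2 = (k_inf - 1) / L^2 = (1.355 - 1) / 8.603426 = 0.04126263 /cm^2
For a bare sphere: B_g = pi/R, so R_c = pi / sqrt(B_m^2)
R_c = pi / sqrt(0.04126263) = 15.466 cm

15.466


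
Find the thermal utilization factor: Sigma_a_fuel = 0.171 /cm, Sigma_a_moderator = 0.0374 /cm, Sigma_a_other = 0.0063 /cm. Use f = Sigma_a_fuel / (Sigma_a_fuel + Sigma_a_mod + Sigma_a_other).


f = Sigma_a_fuel / (Sigma_a_fuel + Sigma_a_mod + Sigma_a_other)
f = 0.171 / (0.171 + 0.0374 + 0.0063)
f = 0.79646

0.79646


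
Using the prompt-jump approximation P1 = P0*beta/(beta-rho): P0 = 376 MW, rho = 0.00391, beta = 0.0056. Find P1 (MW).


P1/P0 = beta / (beta - rho)
P1/P0 = 0.0056 / (0.0056 - 0.00391) = 3.313609
P1 = 376 * 3.313609 = 1245.9 MW

1245.9


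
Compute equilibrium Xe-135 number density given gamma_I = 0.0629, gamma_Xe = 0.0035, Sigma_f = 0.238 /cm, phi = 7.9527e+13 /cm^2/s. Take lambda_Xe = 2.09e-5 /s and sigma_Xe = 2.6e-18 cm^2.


Xe_eq = (gamma_I + gamma_Xe) * Sigma_f * phi / (lambda_Xe + sigma_Xe * phi)
Numerator = (0.0629 + 0.0035) * 0.238 * 7.9527e+13 = 1.256781e+12
Denominator = 2.09e-5 + 2.6e-18 * 7.9527e+13 = 2.276702e-04
Xe_eq = 1.256781e+12 / 2.276702e-04 = 5.5202e+15 /cm^3

5.5202e+15


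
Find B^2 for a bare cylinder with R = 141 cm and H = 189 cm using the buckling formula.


B^2 = (2.405/R)^2 + (pi/H)^2
B^2 = (2.405/141)^2 + (pi/189)^2
B^2 = 5.6723e-04 /cm^2

5.6723e-04


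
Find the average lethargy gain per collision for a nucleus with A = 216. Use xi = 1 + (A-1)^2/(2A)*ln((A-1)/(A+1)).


xi = 1 + (A-1)^2/(2A) * ln((A-1)/(A+1))
xi = 1 + (216-1)^2/(2*216) * ln((216-1)/(216 +1))
xi = 0.0092307

0.0092307


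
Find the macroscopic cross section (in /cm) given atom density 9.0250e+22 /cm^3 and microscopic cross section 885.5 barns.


Sigma = N * sigma_barns * 1e-24
Sigma = 9.0250e+22 * 885.5 * 1e-24
Sigma = 79.916 /cm

79.916


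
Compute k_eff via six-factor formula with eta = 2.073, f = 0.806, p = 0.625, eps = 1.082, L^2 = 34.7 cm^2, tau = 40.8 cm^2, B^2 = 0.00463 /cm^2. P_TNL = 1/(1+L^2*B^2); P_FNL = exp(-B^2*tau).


k_inf = eta*f*p*eps = 2.073*0.806*0.625*1.082 = 1.129904
P_TNL = 1/(1 + L^2*B^2) = 1/(1 + 34.7*0.00463) = 0.8615780
P_FNL = exp(-B^2*tau) = exp(-0.00463*40.8) = 0.8278660
k_eff = k_inf * P_TNL * P_FNL = 1.129904 * 0.8615780 * 0.8278660
k_eff = 0.80593

0.80593


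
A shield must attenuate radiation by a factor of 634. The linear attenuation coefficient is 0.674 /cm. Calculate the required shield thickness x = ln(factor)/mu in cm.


x = ln(factor) / mu
x = ln(634) / 0.674
x = 9.5728 cm

9.5728


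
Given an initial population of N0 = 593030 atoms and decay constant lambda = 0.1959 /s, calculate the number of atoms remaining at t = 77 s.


N = N0 * exp(-lambda * t)
N = 593030 * exp(-0.1959 * 77)
N = 0.16674

0.16674


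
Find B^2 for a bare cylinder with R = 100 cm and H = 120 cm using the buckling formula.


B^2 = (2.405/R)^2 + (pi/H)^2
B^2 = (2.405/100)^2 + (pi/120)^2
B^2 = 0.0012638 /cm^2

0.0012638


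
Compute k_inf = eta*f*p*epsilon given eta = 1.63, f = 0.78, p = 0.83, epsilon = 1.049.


k_inf = eta * f * p * epsilon
k_inf = 1.63 * 0.78 * 0.83 * 1.049
k_inf = 1.1070

1.1070


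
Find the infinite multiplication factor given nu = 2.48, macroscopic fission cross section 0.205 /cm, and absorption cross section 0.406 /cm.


k_inf = nu * Sigma_f / Sigma_a
k_inf = 2.48 * 0.205 / 0.406
k_inf = 1.2522

1.2522


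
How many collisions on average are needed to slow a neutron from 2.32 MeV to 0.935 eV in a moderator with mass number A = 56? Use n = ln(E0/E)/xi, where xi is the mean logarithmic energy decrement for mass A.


xi = 1 + (A-1)^2/(2A)*ln((A-1)/(A+1)) = 0.03529286 (for A = 56)
n = ln(E0/E) / xi
n = ln(2.32e6 / 0.935) / 0.03529286
n = ln(2.481283e+06) / 0.03529286 = 417.20

417.20


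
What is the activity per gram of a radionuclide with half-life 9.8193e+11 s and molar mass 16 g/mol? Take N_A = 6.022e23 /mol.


lambda = ln(2) / t_half = ln(2) / 9.8193e+11 = 7.059028e-13 /s
SA = lambda * N_A / M
SA = 7.059028e-13 * 6.022e23 / 16
SA = 2.6568e+10 Bq/g

2.6568e+10


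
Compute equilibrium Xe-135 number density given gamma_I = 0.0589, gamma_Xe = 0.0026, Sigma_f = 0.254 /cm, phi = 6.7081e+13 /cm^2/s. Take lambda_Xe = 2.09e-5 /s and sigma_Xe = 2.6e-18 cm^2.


Xe_eq = (gamma_I + gamma_Xe) * Sigma_f * phi / (lambda_Xe + sigma_Xe * phi)
Numerator = (0.0589 + 0.0026) * 0.254 * 6.7081e+13 = 1.047872e+12
Denominator = 2.09e-5 + 2.6e-18 * 6.7081e+13 = 1.953106e-04
Xe_eq = 1.047872e+12 / 1.953106e-04 = 5.3652e+15 /cm^3

5.3652e+15


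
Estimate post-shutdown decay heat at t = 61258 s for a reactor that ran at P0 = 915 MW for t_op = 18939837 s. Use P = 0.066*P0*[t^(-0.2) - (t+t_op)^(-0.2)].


P/P0 = 0.066 * [t^(-0.2) - (t + t_op)^(-0.2)]
P/P0 = 0.066 * [61258^(-0.2) - (61258 + 18939837)^(-0.2)]
P/P0 = 0.066 * [0.1102979 - 0.03501421] = 0.004968724
P = 915 * 0.004968724 = 4.5464 MW

4.5464


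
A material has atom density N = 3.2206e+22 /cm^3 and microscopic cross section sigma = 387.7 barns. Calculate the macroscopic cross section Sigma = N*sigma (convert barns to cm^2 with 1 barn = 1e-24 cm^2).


Sigma = N * sigma_barns * 1e-24
Sigma = 3.2206e+22 * 387.7 * 1e-24
Sigma = 12.486 /cm

12.486


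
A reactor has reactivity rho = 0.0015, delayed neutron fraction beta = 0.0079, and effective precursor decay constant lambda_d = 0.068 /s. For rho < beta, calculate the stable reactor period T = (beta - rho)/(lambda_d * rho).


T = (beta - rho) / (lambda_d * rho)
T = (0.0079 - 0.0015) / (0.068 * 0.0015)
T = 62.745 s

62.745


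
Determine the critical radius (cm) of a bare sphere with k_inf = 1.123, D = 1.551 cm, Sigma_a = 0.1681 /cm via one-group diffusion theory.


L^2 = D / Sigma_a = 1.551 / 0.1681 = 9.226651 cm^2
B_m^2 = (k_inf - 1) / L^2 = (1.123 - 1) / 9.226651 = 0.01333095 /cm^2
For a bare sphere: B_g = pi/R, so R_c = pi / sqrt(B_m^2)
R_c = pi / sqrt(0.01333095) = 27.209 cm

27.209


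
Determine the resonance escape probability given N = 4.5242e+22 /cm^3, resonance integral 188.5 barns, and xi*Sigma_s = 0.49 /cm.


p = exp(-N * I * 1e-24 / (xi*Sigma_s))
p = exp(-4.5242e+22 * 188.5 * 1e-24 / 0.49)
p = 2.7631e-08

2.7631e-08


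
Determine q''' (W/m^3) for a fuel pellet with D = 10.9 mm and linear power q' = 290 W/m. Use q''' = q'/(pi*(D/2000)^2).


r = D / 2 / 1000 = 10.9 / 2 / 1000 = 0.00545 m
q''' = q' / (pi * r^2)
q''' = 290 / (pi * 0.00545^2)
q''' = 3.1078e+06 W/m^3

3.1078e+06


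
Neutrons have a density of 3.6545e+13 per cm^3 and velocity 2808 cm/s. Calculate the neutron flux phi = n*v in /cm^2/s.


phi = n * v
phi = 3.6545e+13 * 2808
phi = 1.0262e+17 /cm^2/s

1.0262e+17


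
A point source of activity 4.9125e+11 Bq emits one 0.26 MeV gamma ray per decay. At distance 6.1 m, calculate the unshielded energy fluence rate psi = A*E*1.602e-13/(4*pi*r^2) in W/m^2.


psi = A * E * 1.602e-13 / (4*pi*r^2)
psi = 4.9125e+11 * 0.26 * 1.602e-13 / (4*pi*6.1^2)
psi = 4.3759e-05 W/m^2

4.3759e-05


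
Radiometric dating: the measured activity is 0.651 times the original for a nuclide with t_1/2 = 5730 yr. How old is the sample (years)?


lambda = ln(2) / t_half = ln(2) / 5730 = 1.209681e-04 /yr
t = -ln(A/A0) / lambda
t = -ln(0.651) / 1.209681e-04
t = 3548.4 yr

3548.4


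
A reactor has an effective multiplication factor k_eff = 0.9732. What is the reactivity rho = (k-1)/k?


rho = (k_eff - 1) / k_eff
rho = (0.9732 - 1) / 0.9732
rho = -0.027538

-0.027538


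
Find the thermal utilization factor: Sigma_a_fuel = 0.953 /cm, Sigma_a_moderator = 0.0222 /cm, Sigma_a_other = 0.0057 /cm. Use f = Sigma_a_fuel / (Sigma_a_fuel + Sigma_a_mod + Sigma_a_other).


f = Sigma_a_fuel / (Sigma_a_fuel + Sigma_a_mod + Sigma_a_other)
f = 0.953 / (0.953 + 0.0222 + 0.0057)
f = 0.97156

0.97156


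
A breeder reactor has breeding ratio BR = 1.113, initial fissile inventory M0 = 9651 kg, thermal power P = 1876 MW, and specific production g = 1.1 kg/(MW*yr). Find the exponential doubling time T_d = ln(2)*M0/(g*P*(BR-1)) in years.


Breeding gain G = BR - 1 = 1.113 - 1 = 0.113
Fissile production rate = g * P * G = 1.1 * 1876 * 0.113 = 233.1868 kg/yr
T_d = ln(2) * M0 / (g * P * G)
T_d = ln(2) * 9651 / 233.1868 = 28.688 yr

28.688


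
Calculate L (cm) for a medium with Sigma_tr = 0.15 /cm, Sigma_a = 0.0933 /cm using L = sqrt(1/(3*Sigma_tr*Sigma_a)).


D = 1 / (3 * Sigma_tr) = 1 / (3 * 0.15) = 2.222222 cm
L = sqrt(D / Sigma_a)
L = sqrt(2.222222 / 0.0933)
L = 4.8804 cm

4.8804


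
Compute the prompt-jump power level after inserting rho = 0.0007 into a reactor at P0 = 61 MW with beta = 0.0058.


P1/P0 = beta / (beta - rho)
P1/P0 = 0.0058 / (0.0058 - 0.0007) = 1.137255
P1 = 61 * 1.137255 = 69.373 MW

69.373


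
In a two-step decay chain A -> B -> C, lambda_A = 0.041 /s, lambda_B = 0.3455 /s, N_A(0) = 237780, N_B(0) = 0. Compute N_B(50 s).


N_B(t) = lambda_A * N_A0 / (lambda_B - lambda_A) * [exp(-lambda_A*t) - exp(-lambda_B*t)]
exp(-0.041*50) = 0.1287349; exp(-0.3455*50) = 3.144581e-08
N_B = 0.041 * 237780 / (0.3455 - 0.041) * (0.1287349 - 3.144581e-08)
N_B = 4121.6

4121.6


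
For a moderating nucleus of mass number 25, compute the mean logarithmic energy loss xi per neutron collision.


xi = 1 + (A-1)^2/(2A) * ln((A-1)/(A+1))
xi = 1 + (25-1)^2/(2*25) * ln((25-1)/(25 +1))
xi = 0.077908

0.077908


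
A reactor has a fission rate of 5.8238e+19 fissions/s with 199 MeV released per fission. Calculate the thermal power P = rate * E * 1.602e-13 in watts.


P = fission_rate * E_MeV * 1.602e-13
P = 5.8238e+19 * 199 * 1.602e-13
P = 1.8566e+09 W

1.8566e+09


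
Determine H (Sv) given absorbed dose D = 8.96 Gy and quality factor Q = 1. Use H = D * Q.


H = D * Q
H = 8.96 * 1
H = 8.9600 Sv

8.9600


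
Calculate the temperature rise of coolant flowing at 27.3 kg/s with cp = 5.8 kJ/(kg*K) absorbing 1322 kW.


dT = Q / (m_dot * cp)
dT = 1322 / (27.3 * 5.8)
dT = 8.3491 C

8.3491


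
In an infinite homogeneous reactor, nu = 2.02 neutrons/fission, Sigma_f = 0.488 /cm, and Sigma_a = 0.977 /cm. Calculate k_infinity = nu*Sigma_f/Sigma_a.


k_inf = nu * Sigma_f / Sigma_a
k_inf = 2.02 * 0.488 / 0.977
k_inf = 1.0090

1.0090


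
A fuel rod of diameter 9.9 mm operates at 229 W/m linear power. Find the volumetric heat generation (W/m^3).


r = D / 2 / 1000 = 9.9 / 2 / 1000 = 0.00495 m
q''' = q' / (pi * r^2)
q''' = 229 / (pi * 0.00495^2)
q''' = 2.9749e+06 W/m^3

2.9749e+06


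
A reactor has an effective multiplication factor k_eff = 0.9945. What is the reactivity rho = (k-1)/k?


rho = (k_eff - 1) / k_eff
rho = (0.9945 - 1) / 0.9945
rho = -0.0055304

-0.0055304


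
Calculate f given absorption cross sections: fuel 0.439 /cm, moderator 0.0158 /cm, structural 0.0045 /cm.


f = Sigma_a_fuel / (Sigma_a_fuel + Sigma_a_mod + Sigma_a_other)
f = 0.439 / (0.439 + 0.0158 + 0.0045)
f = 0.95580

0.95580


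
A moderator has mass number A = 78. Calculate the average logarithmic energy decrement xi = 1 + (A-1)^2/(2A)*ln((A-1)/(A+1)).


xi = 1 + (A-1)^2/(2A) * ln((A-1)/(A+1))
xi = 1 + (78-1)^2/(2*78) * ln((78-1)/(78 +1))
xi = 0.025423

0.025423


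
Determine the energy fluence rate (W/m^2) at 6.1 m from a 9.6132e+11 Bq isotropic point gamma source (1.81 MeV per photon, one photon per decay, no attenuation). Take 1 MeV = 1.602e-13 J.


psi = A * E * 1.602e-13 / (4*pi*r^2)
psi = 9.6132e+11 * 1.81 * 1.602e-13 / (4*pi*6.1^2)
psi = 5.9613e-04 W/m^2

5.9613e-04


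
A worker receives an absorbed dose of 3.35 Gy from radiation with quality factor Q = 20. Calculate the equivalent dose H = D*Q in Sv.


H = D * Q
H = 3.35 * 20
H = 67.000 Sv

67.000


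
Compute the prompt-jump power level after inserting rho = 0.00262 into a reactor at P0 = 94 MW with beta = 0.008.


P1/P0 = beta / (beta - rho)
P1/P0 = 0.008 / (0.008 - 0.00262) = 1.486989
P1 = 94 * 1.486989 = 139.78 MW

139.78


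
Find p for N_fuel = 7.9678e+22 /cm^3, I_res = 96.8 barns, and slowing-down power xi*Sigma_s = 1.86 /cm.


p = exp(-N * I * 1e-24 / (xi*Sigma_s))
p = exp(-7.9678e+22 * 96.8 * 1e-24 / 1.86)
p = 0.015817

0.015817


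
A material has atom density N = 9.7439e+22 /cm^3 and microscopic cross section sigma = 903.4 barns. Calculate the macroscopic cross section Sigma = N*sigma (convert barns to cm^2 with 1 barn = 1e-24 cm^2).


Sigma = N * sigma_barns * 1e-24
Sigma = 9.7439e+22 * 903.4 * 1e-24
Sigma = 88.026 /cm

88.026


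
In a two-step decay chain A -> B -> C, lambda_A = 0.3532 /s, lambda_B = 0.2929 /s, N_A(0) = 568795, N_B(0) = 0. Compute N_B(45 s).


N_B(t) = lambda_A * N_A0 / (lambda_B - lambda_A) * [exp(-lambda_A*t) - exp(-lambda_B*t)]
exp(-0.3532*45) = 1.251191e-07; exp(-0.2929*45) = 1.887042e-06
N_B = 0.3532 * 568795 / (0.2929 - 0.3532) * (1.251191e-07 - 1.887042e-06)
N_B = 5.8701

5.8701


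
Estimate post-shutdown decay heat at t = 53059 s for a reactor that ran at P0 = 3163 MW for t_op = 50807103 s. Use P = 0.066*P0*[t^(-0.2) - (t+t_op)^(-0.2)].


P/P0 = 0.066 * [t^(-0.2) - (t + t_op)^(-0.2)]
P/P0 = 0.066 * [53059^(-0.2) - (53059 + 50807103)^(-0.2)]
P/P0 = 0.066 * [0.1135137 - 0.02875573] = 0.005594026
P = 3163 * 0.005594026 = 17.694 MW

17.694


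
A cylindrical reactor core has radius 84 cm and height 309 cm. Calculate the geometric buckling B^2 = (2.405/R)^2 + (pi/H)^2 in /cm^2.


B^2 = (2.405/R)^2 + (pi/H)^2
B^2 = (2.405/84)^2 + (pi/309)^2
B^2 = 9.2310e-04 /cm^2

9.2310e-04


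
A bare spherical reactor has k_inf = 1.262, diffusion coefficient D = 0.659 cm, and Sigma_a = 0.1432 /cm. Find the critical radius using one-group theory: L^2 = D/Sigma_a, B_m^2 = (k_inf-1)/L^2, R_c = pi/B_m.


L^2 = D / Sigma_a = 0.659 / 0.1432 = 4.601955 cm^2
B_m^2 = (k_inf - 1) / L^2 = (1.262 - 1) / 4.601955 = 0.05693233 /cm^2
For a bare sphere: B_g = pi/R, so R_c = pi / sqrt(B_m^2)
R_c = pi / sqrt(0.05693233) = 13.167 cm

13.167


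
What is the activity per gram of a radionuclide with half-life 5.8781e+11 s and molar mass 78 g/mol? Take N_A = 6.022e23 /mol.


lambda = ln(2) / t_half = ln(2) / 5.8781e+11 = 1.179203e-12 /s
SA = lambda * N_A / M
SA = 1.179203e-12 * 6.022e23 / 78
SA = 9.1041e+09 Bq/g

9.1041e+09


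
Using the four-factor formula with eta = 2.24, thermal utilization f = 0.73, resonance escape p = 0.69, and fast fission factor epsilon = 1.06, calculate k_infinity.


k_inf = eta * f * p * epsilon
k_inf = 2.24 * 0.73 * 0.69 * 1.06
k_inf = 1.1960

1.1960


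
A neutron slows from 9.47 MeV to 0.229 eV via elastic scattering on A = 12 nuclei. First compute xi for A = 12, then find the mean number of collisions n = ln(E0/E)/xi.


xi = 1 + (A-1)^2/(2A)*ln((A-1)/(A+1)) = 0.1577690 (for A = 12)
n = ln(E0/E) / xi
n = ln(9.47e6 / 0.229) / 0.1577690
n = ln(4.135371e+07) / 0.1577690 = 111.16

111.16
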